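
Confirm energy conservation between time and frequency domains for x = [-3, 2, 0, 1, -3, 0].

Time domain:
Σ|x[n]|² = |-3|² + |2|² + |0|² + |1|² + |-3|² + |0|² = 23.0000

Frequency domain:
(1/6)Σ|X[k]|² = (1/6)(|-3|² + |-1.5000-4.3301i|² + |-1.5000+0.8660i|² + |-9|² + |-1.5000-0.8660i|² + |-1.5000+4.3301i|²) = (1/6)·138.0000 = 23.0000

Both sides agree, confirming Parseval's theorem.

Σ|x[n]|² = (1/N)Σ|X[k]|² = 23.0000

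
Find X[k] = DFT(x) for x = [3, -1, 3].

X[k] = Σ(n=0 to 2) x[n] · ω_3^(nk)
where ω_3 = e^(-2πi/3)

Computing each X[k]:
X[0] = 5
X[1] = 2.0000+3.4641i
X[2] = 2.0000-3.4641i

X = [5, 2.0000+3.4641i, 2.0000-3.4641i]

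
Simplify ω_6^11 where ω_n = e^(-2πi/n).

Since ω_6^6 = 1, powers reduce modulo 6.
11 mod 6 = 5
So ω_6^11 = ω_6^5 = e^(-2πi·5/6)

ω_6^11 = ω_6^5 = 0.5000+0.8660i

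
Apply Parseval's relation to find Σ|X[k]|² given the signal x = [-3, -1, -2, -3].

Parseval: Σ|x[n]|² = (1/N)Σ|X[k]|², so Σ|X[k]|² = N·Σ|x[n]|² = 4·23.0000

Σ|X[k]|² = N·Σ|x[n]|² = 4·23.0000 = 92.0000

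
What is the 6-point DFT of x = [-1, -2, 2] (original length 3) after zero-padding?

Original 3-point DFT: [-1, -1.0000+3.4641i, -1.0000-3.4641i]
Zero-padded 6-point DFT provides frequency interpolation.

DFT_6([x, 0, ...]) = [-1, -3, -1.0000+3.4641i, 3, -1.0000-3.4641i, -3]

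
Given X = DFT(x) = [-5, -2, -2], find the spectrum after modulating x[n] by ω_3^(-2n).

Modulation property: DFT(ω_3^(-2n)·x[n]) = X[(k-2) mod 3], so circularly shift X by 2 positions.

X[k-2] = [-2, -2, -5]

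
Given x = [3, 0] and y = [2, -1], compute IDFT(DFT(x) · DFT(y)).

(x ⊛ y)[n] = Σ(m=0 to 1) x[m] · y[(n-m) mod 2]

Computing each output sample:
(x ⊛ y)[0] = 6
(x ⊛ y)[1] = -3

x ⊛ y = [6, -3]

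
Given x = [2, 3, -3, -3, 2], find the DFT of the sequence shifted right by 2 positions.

Time shift by 2: X_shifted[k] = ω_5^(2k) · X[k]
Shifted x = [-3, 2, 2, 3, -3]

DFT(x[n-2]) = [1, -7.3541-4.1675i, -0.6459-3.8900i, -0.6459+3.8900i, -7.3541+4.1675i]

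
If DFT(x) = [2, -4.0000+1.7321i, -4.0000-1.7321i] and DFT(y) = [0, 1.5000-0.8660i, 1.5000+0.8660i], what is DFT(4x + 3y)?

By linearity: DFT(4x + 3y) = 4·DFT(x) + 3·DFT(y)
= 4·[2, -4.0000+1.7321i, -4.0000-1.7321i] + 3·[0, 1.5000-0.8660i, 1.5000+0.8660i]

Computing element-wise:
Z[0] = 4·(2) + 3·(0) = 8
Z[1] = 4·(-4.0000+1.7321i) + 3·(1.5000-0.8660i) = -11.5000+4.3304i
Z[2] = 4·(-4.0000-1.7321i) + 3·(1.5000+0.8660i) = -11.5000-4.3304i

DFT(4x + 3y) = 4·X + 3·Y = [8, -11.5000+4.3304i, -11.5000-4.3304i]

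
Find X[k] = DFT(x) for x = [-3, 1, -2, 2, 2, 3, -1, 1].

X[k] = Σ(n=0 to 7) x[n] · ω_8^(nk)
where ω_8 = e^(-2πi/8)

Computing each X[k]:
X[0] = 3
X[1] = -7.1213+1.7071i
X[2] = 2-1i
X[3] = -2.8787-0.2929i
X[4] = -11
X[5] = -2.8787+0.2929i
X[6] = 2+1i
X[7] = -7.1213-1.7071i

X = [3, -7.1213+1.7071i, 2-1i, -2.8787-0.2929i, -11, -2.8787+0.2929i, 2+1i, -7.1213-1.7071i]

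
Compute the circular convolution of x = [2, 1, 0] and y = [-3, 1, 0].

(x ⊛ y)[n] = Σ(m=0 to 2) x[m] · y[(n-m) mod 3]

Computing each output sample:
(x ⊛ y)[0] = -6
(x ⊛ y)[1] = -1
(x ⊛ y)[2] = 1

x ⊛ y = [-6, -1, 1]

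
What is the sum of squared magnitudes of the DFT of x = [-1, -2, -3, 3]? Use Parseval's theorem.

Parseval: Σ|x[n]|² = (1/N)Σ|X[k]|², so Σ|X[k]|² = N·Σ|x[n]|² = 4·23.0000

Σ|X[k]|² = N·Σ|x[n]|² = 4·23.0000 = 92.0000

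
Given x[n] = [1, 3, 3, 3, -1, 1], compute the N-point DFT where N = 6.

X[k] = Σ(n=0 to 5) x[n] · ω_6^(nk)
where ω_6 = e^(-2πi/6)

Computing each X[k]:
X[0] = 10
X[1] = -1.0000-5.1962i
X[2] = 1.0000+1.7321i
X[3] = -4
X[4] = 1.0000-1.7321i
X[5] = -1.0000+5.1962i

X = [10, -1.0000-5.1962i, 1.0000+1.7321i, -4, 1.0000-1.7321i, -1.0000+5.1962i]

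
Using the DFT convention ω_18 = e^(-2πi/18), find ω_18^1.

ω_18^1 = e^(-2πi·1/18)
= cos(-2π·1/18) + i·sin(-2π·1/18)
= cos(-2π/18) + i·sin(-2π/18)

ω_18^1 = cos(-2π/18) + i·sin(-2π/18) = 0.9397-0.3420i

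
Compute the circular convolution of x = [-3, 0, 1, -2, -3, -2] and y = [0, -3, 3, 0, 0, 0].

(x ⊛ y)[n] = Σ(m=0 to 5) x[m] · y[(n-m) mod 6]

Computing each output sample:
(x ⊛ y)[0] = -3
(x ⊛ y)[1] = 3
(x ⊛ y)[2] = -9
(x ⊛ y)[3] = -3
(x ⊛ y)[4] = 9
(x ⊛ y)[5] = 3

x ⊛ y = [-3, 3, -9, -3, 9, 3]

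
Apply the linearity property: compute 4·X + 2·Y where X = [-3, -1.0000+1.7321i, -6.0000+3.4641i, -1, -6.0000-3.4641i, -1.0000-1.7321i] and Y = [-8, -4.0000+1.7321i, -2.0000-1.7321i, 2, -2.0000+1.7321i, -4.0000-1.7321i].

By linearity: DFT(4x + 2y) = 4·DFT(x) + 2·DFT(y)
= 4·[-3, -1.0000+1.7321i, -6.0000+3.4641i, -1, -6.0000-3.4641i, -1.0000-1.7321i] + 2·[-8, -4.0000+1.7321i, -2.0000-1.7321i, 2, -2.0000+1.7321i, -4.0000-1.7321i]

Computing element-wise:
Z[0] = 4·(-3) + 2·(-8) = -28
Z[1] = 4·(-1.0000+1.7321i) + 2·(-4.0000+1.7321i) = -12.0000+10.3926i
Z[2] = 4·(-6.0000+3.4641i) + 2·(-2.0000-1.7321i) = -28.0000+10.3922i
Z[3] = 4·(-1) + 2·(2) = 0
Z[4] = 4·(-6.0000-3.4641i) + 2·(-2.0000+1.7321i) = -28.0000-10.3922i
Z[5] = 4·(-1.0000-1.7321i) + 2·(-4.0000-1.7321i) = -12.0000-10.3926i

DFT(4x + 2y) = 4·X + 2·Y = [-28, -12.0000+10.3926i, -28.0000+10.3922i, 0, -28.0000-10.3922i, -12.0000-10.3926i]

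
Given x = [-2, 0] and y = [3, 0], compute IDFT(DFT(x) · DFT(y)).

(x ⊛ y)[n] = Σ(m=0 to 1) x[m] · y[(n-m) mod 2]

Computing each output sample:
(x ⊛ y)[0] = -6
(x ⊛ y)[1] = 0

x ⊛ y = [-6, 0]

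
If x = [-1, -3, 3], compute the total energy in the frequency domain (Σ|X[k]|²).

Parseval: Σ|x[n]|² = (1/N)Σ|X[k]|², so Σ|X[k]|² = N·Σ|x[n]|² = 3·19.0000

Σ|X[k]|² = N·Σ|x[n]|² = 3·19.0000 = 57.0000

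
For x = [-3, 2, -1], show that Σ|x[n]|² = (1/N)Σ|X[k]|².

Time domain:
Σ|x[n]|² = |-3|² + |2|² + |-1|² = 14.0000

Frequency domain:
(1/3)Σ|X[k]|² = (1/3)(|-2|² + |-3.5000-2.5981i|² + |-3.5000+2.5981i|²) = (1/3)·42.0000 = 14.0000

Both sides agree, confirming Parseval's theorem.

Σ|x[n]|² = (1/N)Σ|X[k]|² = 14.0000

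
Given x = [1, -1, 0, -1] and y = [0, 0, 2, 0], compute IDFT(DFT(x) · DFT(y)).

(x ⊛ y)[n] = Σ(m=0 to 3) x[m] · y[(n-m) mod 4]

Computing each output sample:
(x ⊛ y)[0] = 0
(x ⊛ y)[1] = -2
(x ⊛ y)[2] = 2
(x ⊛ y)[3] = -2

x ⊛ y = [0, -2, 2, -2]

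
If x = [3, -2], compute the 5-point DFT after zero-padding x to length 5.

Original 2-point DFT: [1, 5]
Zero-padded 5-point DFT provides frequency interpolation.

DFT_5([x, 0, ...]) = [1, 2.3820+1.9021i, 4.6180+1.1756i, 4.6180-1.1756i, 2.3820-1.9021i]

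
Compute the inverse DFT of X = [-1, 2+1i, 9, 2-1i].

x[n] = (1/4) Σ(k=0 to 3) X[k] · e^(2πikn/4)

Computing each x[n]:
x[0] = 3
x[1] = -3
x[2] = 1
x[3] = -2

x = [3, -3, 1, -2]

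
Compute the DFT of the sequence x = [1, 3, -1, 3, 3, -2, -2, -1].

X[k] = Σ(n=0 to 7) x[n] · ω_8^(nk)
where ω_8 = e^(-2πi/8)

Computing each X[k]:
X[0] = 4
X[1] = -1.2929-7.3640i
X[2] = 7+1i
X[3] = -2.7071-5.3640i
X[4] = -2
X[5] = -2.7071+5.3640i
X[6] = 7-1i
X[7] = -1.2929+7.3640i

X = [4, -1.2929-7.3640i, 7+1i, -2.7071-5.3640i, -2, -2.7071+5.3640i, 7-1i, -1.2929+7.3640i]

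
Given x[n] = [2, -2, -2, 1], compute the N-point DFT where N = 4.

X[k] = Σ(n=0 to 3) x[n] · ω_4^(nk)
where ω_4 = e^(-2πi/4)

Computing each X[k]:
X[0] = -1
X[1] = 4+3i
X[2] = 1
X[3] = 4-3i

X = [-1, 4+3i, 1, 4-3i]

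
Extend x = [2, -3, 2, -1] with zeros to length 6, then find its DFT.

Original 4-point DFT: [0, 2i, 8, -2i]
Zero-padded 6-point DFT provides frequency interpolation.

DFT_6([x, 0, ...]) = [0, 0.5000+0.8660i, 1.5000+4.3301i, 8, 1.5000-4.3301i, 0.5000-0.8660i]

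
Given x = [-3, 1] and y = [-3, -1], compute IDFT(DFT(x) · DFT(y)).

(x ⊛ y)[n] = Σ(m=0 to 1) x[m] · y[(n-m) mod 2]

Computing each output sample:
(x ⊛ y)[0] = 8
(x ⊛ y)[1] = 0

x ⊛ y = [8, 0]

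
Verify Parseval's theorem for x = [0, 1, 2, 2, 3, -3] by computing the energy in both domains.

Time domain:
Σ|x[n]|² = |0|² + |1|² + |2|² + |2|² + |3|² + |-3|² = 27.0000

Frequency domain:
(1/6)Σ|X[k]|² = (1/6)(|5|² + |-5.5000-2.5981i|² + |0.5000-4.3301i|² + |5|² + |0.5000+4.3301i|² + |-5.5000+2.5981i|²) = (1/6)·162.0000 = 27.0000

Both sides agree, confirming Parseval's theorem.

Σ|x[n]|² = (1/N)Σ|X[k]|² = 27.0000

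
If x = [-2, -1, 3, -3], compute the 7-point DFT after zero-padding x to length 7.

Original 4-point DFT: [-3, -5-2i, 5, -5+2i]
Zero-padded 7-point DFT provides frequency interpolation.

DFT_7([x, 0, ...]) = [-3, -0.5881-0.8413i, -6.3509-0.0689i, 1.4390+5.7042i, 1.4390-5.7042i, -6.3509+0.0689i, -0.5881+0.8413i]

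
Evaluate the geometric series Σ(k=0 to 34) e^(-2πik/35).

Sum of all nth roots of unity equals 0 for n > 1 (geometric series with r ≠ 1).

0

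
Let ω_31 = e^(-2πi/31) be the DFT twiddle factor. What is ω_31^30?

ω_31^30 = e^(-2πi·30/31)
= cos(-2π·30/31) + i·sin(-2π·30/31)
= cos(-60π/31) + i·sin(-60π/31)

ω_31^30 = cos(-60π/31) + i·sin(-60π/31) = 0.9795+0.2013i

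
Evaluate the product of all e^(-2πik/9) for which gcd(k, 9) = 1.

The primitive 9th roots of unity are ω_9^k for k coprime to 9: k ∈ {1, 2, 4, 5, 7, 8}
Their product equals the constant term of the cyclotomic polynomial Φ_9(x) up to sign.
For n ≥ 3, the product of all primitive nth roots of unity is 1. (For n=1 it is 1; for n=2 it is -1.)

1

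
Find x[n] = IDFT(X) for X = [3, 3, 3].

x[n] = (1/3) Σ(k=0 to 2) X[k] · e^(2πikn/3)

Computing each x[n]:
x[0] = 3
x[1] = 0
x[2] = 0

x = [3, 0, 0]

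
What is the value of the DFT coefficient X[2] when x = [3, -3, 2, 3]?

X[2] = Σ(n=0 to 3) x[n] · ω_4^(2n) where ω_4 = e^(-2πi/4)
= (3)·ω_4^0 + (-3)·ω_4^2 + (2)·ω_4^4 + (3)·ω_4^6

X[2] = 5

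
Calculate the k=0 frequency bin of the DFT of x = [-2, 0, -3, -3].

X[0] = Σ(n=0 to 3) x[n] · ω_4^0 = Σ x[n]
= (-2) + (0) + (-3) + (-3)

X[0] = -8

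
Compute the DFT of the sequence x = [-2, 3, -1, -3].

X[k] = Σ(n=0 to 3) x[n] · ω_4^(nk)
where ω_4 = e^(-2πi/4)

Computing each X[k]:
X[0] = -3
X[1] = -1-6i
X[2] = -3
X[3] = -1+6i

X = [-3, -1-6i, -3, -1+6i]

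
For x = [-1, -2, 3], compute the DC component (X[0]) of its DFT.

X[0] = Σ(n=0 to 2) x[n] · ω_3^0 = Σ x[n]
= (-1) + (-2) + (3)

X[0] = 0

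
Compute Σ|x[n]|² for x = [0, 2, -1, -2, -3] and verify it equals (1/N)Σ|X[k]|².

Time domain:
Σ|x[n]|² = |0|² + |2|² + |-1|² + |-2|² + |-3|² = 18.0000

Frequency domain:
(1/5)Σ|X[k]|² = (1/5)(|-4|² + |2.1180-5.3431i|² + |-0.1180-1.9879i|² + |-0.1180+1.9879i|² + |2.1180+5.3431i|²) = (1/5)·90.0000 = 18.0000

Both sides agree, confirming Parseval's theorem.

Σ|x[n]|² = (1/N)Σ|X[k]|² = 18.0000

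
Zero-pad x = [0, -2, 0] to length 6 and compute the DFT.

Original 3-point DFT: [-2, 1.0000+1.7321i, 1.0000-1.7321i]
Zero-padded 6-point DFT provides frequency interpolation.

DFT_6([x, 0, ...]) = [-2, -1.0000+1.7321i, 1.0000+1.7321i, 2, 1.0000-1.7321i, -1.0000-1.7321i]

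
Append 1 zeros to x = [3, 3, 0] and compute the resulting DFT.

Original 3-point DFT: [6, 1.5000-2.5981i, 1.5000+2.5981i]
Zero-padded 4-point DFT provides frequency interpolation.

DFT_4([x, 0, ...]) = [6, 3-3i, 0, 3+3i]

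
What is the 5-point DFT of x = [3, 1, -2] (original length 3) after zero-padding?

Original 3-point DFT: [2, 3.5000-2.5981i, 3.5000+2.5981i]
Zero-padded 5-point DFT provides frequency interpolation.

DFT_5([x, 0, ...]) = [2, 4.9271+0.2245i, 1.5729-2.4899i, 1.5729+2.4899i, 4.9271-0.2245i]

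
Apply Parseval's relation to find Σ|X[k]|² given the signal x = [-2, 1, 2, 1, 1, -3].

Parseval: Σ|x[n]|² = (1/N)Σ|X[k]|², so Σ|X[k]|² = N·Σ|x[n]|² = 6·20.0000

Σ|X[k]|² = N·Σ|x[n]|² = 6·20.0000 = 120.0000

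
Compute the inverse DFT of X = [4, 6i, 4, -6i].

x[n] = (1/4) Σ(k=0 to 3) X[k] · e^(2πikn/4)

Computing each x[n]:
x[0] = 2
x[1] = -3
x[2] = 2
x[3] = 3

x = [2, -3, 2, 3]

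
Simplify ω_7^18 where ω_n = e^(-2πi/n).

Since ω_7^7 = 1, powers reduce modulo 7.
18 mod 7 = 4
So ω_7^18 = ω_7^4 = e^(-2πi·4/7)

ω_7^18 = ω_7^4 = -0.9010+0.4339i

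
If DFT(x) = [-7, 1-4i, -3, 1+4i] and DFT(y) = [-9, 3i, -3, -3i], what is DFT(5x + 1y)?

By linearity: DFT(5x + 1y) = 5·DFT(x) + 1·DFT(y)
= 5·[-7, 1-4i, -3, 1+4i] + 1·[-9, 3i, -3, -3i]

Computing element-wise:
Z[0] = 5·(-7) + 1·(-9) = -44
Z[1] = 5·(1-4i) + 1·(3i) = 5-17i
Z[2] = 5·(-3) + 1·(-3) = -18
Z[3] = 5·(1+4i) + 1·(-3i) = 5+17i

DFT(5x + 1y) = 5·X + 1·Y = [-44, 5-17i, -18, 5+17i]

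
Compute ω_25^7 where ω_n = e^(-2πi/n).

ω_25^7 = e^(-2πi·7/25)
= cos(-2π·7/25) + i·sin(-2π·7/25)
= cos(-14π/25) + i·sin(-14π/25)

ω_25^7 = cos(-14π/25) + i·sin(-14π/25) = -0.1874-0.9823i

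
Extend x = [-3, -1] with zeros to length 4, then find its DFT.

Original 2-point DFT: [-4, -2]
Zero-padded 4-point DFT provides frequency interpolation.

DFT_4([x, 0, ...]) = [-4, -3+1i, -2, -3-1i]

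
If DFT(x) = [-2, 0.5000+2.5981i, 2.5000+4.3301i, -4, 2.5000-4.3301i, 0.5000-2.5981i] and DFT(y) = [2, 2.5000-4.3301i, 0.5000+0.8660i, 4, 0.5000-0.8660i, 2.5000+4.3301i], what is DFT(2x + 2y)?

By linearity: DFT(2x + 2y) = 2·DFT(x) + 2·DFT(y)
= 2·[-2, 0.5000+2.5981i, 2.5000+4.3301i, -4, 2.5000-4.3301i, 0.5000-2.5981i] + 2·[2, 2.5000-4.3301i, 0.5000+0.8660i, 4, 0.5000-0.8660i, 2.5000+4.3301i]

Computing element-wise:
Z[0] = 2·(-2) + 2·(2) = 0
Z[1] = 2·(0.5000+2.5981i) + 2·(2.5000-4.3301i) = 6.0000-3.4640i
Z[2] = 2·(2.5000+4.3301i) + 2·(0.5000+0.8660i) = 6.0000+10.3922i
Z[3] = 2·(-4) + 2·(4) = 0
Z[4] = 2·(2.5000-4.3301i) + 2·(0.5000-0.8660i) = 6.0000-10.3922i
Z[5] = 2·(0.5000-2.5981i) + 2·(2.5000+4.3301i) = 6.0000+3.4640i

DFT(2x + 2y) = 2·X + 2·Y = [0, 6.0000-3.4640i, 6.0000+10.3922i, 0, 6.0000-10.3922i, 6.0000+3.4640i]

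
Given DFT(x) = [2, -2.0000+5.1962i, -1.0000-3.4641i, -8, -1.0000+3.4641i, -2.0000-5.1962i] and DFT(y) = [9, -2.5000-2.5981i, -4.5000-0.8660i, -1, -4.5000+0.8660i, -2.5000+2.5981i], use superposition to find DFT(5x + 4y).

By linearity: DFT(5x + 4y) = 5·DFT(x) + 4·DFT(y)
= 5·[2, -2.0000+5.1962i, -1.0000-3.4641i, -8, -1.0000+3.4641i, -2.0000-5.1962i] + 4·[9, -2.5000-2.5981i, -4.5000-0.8660i, -1, -4.5000+0.8660i, -2.5000+2.5981i]

Computing element-wise:
Z[0] = 5·(2) + 4·(9) = 46
Z[1] = 5·(-2.0000+5.1962i) + 4·(-2.5000-2.5981i) = -20.0000+15.5886i
Z[2] = 5·(-1.0000-3.4641i) + 4·(-4.5000-0.8660i) = -23.0000-20.7845i
Z[3] = 5·(-8) + 4·(-1) = -44
Z[4] = 5·(-1.0000+3.4641i) + 4·(-4.5000+0.8660i) = -23.0000+20.7845i
Z[5] = 5·(-2.0000-5.1962i) + 4·(-2.5000+2.5981i) = -20.0000-15.5886i

DFT(5x + 4y) = 5·X + 4·Y = [46, -20.0000+15.5886i, -23.0000-20.7845i, -44, -23.0000+20.7845i, -20.0000-15.5886i]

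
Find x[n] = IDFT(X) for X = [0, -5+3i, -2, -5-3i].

x[n] = (1/4) Σ(k=0 to 3) X[k] · e^(2πikn/4)

Computing each x[n]:
x[0] = -3
x[1] = -1
x[2] = 2
x[3] = 2

x = [-3, -1, 2, 2]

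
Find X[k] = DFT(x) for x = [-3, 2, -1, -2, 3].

X[k] = Σ(n=0 to 4) x[n] · ω_5^(nk)
where ω_5 = e^(-2πi/5)

Computing each X[k]:
X[0] = -1
X[1] = 0.9721+0.3633i
X[2] = -7.9721+1.5388i
X[3] = -7.9721-1.5388i
X[4] = 0.9721-0.3633i

X = [-1, 0.9721+0.3633i, -7.9721+1.5388i, -7.9721-1.5388i, 0.9721-0.3633i]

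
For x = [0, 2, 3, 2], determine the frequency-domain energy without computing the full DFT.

Parseval: Σ|x[n]|² = (1/N)Σ|X[k]|², so Σ|X[k]|² = N·Σ|x[n]|² = 4·17.0000

Σ|X[k]|² = N·Σ|x[n]|² = 4·17.0000 = 68.0000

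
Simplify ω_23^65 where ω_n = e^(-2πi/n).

Since ω_23^23 = 1, powers reduce modulo 23.
65 mod 23 = 19
So ω_23^65 = ω_23^19 = e^(-2πi·19/23)

ω_23^65 = ω_23^19 = 0.4601+0.8879i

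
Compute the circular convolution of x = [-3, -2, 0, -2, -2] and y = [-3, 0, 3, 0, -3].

(x ⊛ y)[n] = Σ(m=0 to 4) x[m] · y[(n-m) mod 5]

Computing each output sample:
(x ⊛ y)[0] = 9
(x ⊛ y)[1] = 0
(x ⊛ y)[2] = -3
(x ⊛ y)[3] = 6
(x ⊛ y)[4] = 15

x ⊛ y = [9, 0, -3, 6, 15]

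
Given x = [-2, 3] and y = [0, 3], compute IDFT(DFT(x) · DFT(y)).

(x ⊛ y)[n] = Σ(m=0 to 1) x[m] · y[(n-m) mod 2]

Computing each output sample:
(x ⊛ y)[0] = 9
(x ⊛ y)[1] = -6

x ⊛ y = [9, -6]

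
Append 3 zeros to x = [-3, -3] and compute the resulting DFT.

Original 2-point DFT: [-6, 0]
Zero-padded 5-point DFT provides frequency interpolation.

DFT_5([x, 0, ...]) = [-6, -3.9271+2.8532i, -0.5729+1.7634i, -0.5729-1.7634i, -3.9271-2.8532i]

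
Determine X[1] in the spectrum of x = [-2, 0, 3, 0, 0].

X[1] = Σ(n=0 to 4) x[n] · ω_5^(1n) where ω_5 = e^(-2πi/5)
= (-2)·ω_5^0 + (0)·ω_5^1 + (3)·ω_5^2 + (0)·ω_5^3 + (0)·ω_5^4

X[1] = -4.4271-1.7634i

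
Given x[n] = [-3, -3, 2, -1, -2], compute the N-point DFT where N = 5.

X[k] = Σ(n=0 to 4) x[n] · ω_5^(nk)
where ω_5 = e^(-2πi/5)

Computing each X[k]:
X[0] = -7
X[1] = -5.3541-0.8123i
X[2] = 1.3541+3.4410i
X[3] = 1.3541-3.4410i
X[4] = -5.3541+0.8123i

X = [-7, -5.3541-0.8123i, 1.3541+3.4410i, 1.3541-3.4410i, -5.3541+0.8123i]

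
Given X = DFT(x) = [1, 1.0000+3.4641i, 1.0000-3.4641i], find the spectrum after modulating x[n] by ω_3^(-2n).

Modulation property: DFT(ω_3^(-2n)·x[n]) = X[(k-2) mod 3], so circularly shift X by 2 positions.

X[k-2] = [1.0000+3.4641i, 1.0000-3.4641i, 1]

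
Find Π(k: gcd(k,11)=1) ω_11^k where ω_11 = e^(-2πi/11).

The primitive 11th roots of unity are ω_11^k for k coprime to 11: k ∈ {1, 2, 3, 4, 5, 6, 7, 8, 9, 10}
Their product equals the constant term of the cyclotomic polynomial Φ_11(x) up to sign.
For n ≥ 3, the product of all primitive nth roots of unity is 1. (For n=1 it is 1; for n=2 it is -1.)

1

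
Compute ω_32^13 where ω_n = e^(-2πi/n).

ω_32^13 = e^(-2πi·13/32)
= cos(-2π·13/32) + i·sin(-2π·13/32)
= cos(-26π/32) + i·sin(-26π/32)

ω_32^13 = cos(-26π/32) + i·sin(-26π/32) = -0.8315-0.5556i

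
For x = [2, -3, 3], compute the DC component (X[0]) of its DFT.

X[0] = Σ(n=0 to 2) x[n] · ω_3^0 = Σ x[n]
= (2) + (-3) + (3)

X[0] = 2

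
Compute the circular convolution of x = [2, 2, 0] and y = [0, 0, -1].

(x ⊛ y)[n] = Σ(m=0 to 2) x[m] · y[(n-m) mod 3]

Computing each output sample:
(x ⊛ y)[0] = -2
(x ⊛ y)[1] = 0
(x ⊛ y)[2] = -2

x ⊛ y = [-2, 0, -2]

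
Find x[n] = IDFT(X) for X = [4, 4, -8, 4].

x[n] = (1/4) Σ(k=0 to 3) X[k] · e^(2πikn/4)

Computing each x[n]:
x[0] = 1
x[1] = 3
x[2] = -3
x[3] = 3

x = [1, 3, -3, 3]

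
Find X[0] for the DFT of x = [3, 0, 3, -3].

X[0] = Σ(n=0 to 3) x[n] · ω_4^0 = Σ x[n]
= (3) + (0) + (3) + (-3)

X[0] = 3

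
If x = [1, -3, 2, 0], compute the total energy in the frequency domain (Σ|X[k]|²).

Parseval: Σ|x[n]|² = (1/N)Σ|X[k]|², so Σ|X[k]|² = N·Σ|x[n]|² = 4·14.0000

Σ|X[k]|² = N·Σ|x[n]|² = 4·14.0000 = 56.0000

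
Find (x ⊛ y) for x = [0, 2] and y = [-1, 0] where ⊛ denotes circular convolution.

(x ⊛ y)[n] = Σ(m=0 to 1) x[m] · y[(n-m) mod 2]

Computing each output sample:
(x ⊛ y)[0] = 0
(x ⊛ y)[1] = -2

x ⊛ y = [0, -2]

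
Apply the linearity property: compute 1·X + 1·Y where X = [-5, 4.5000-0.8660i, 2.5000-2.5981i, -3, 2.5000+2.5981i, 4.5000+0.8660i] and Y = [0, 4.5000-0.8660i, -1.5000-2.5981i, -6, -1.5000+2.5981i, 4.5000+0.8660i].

By linearity: DFT(1x + 1y) = 1·DFT(x) + 1·DFT(y)
= 1·[-5, 4.5000-0.8660i, 2.5000-2.5981i, -3, 2.5000+2.5981i, 4.5000+0.8660i] + 1·[0, 4.5000-0.8660i, -1.5000-2.5981i, -6, -1.5000+2.5981i, 4.5000+0.8660i]

Computing element-wise:
Z[0] = 1·(-5) + 1·(0) = -5
Z[1] = 1·(4.5000-0.8660i) + 1·(4.5000-0.8660i) = 9.0000-1.7320i
Z[2] = 1·(2.5000-2.5981i) + 1·(-1.5000-2.5981i) = 1.0000-5.1962i
Z[3] = 1·(-3) + 1·(-6) = -9
Z[4] = 1·(2.5000+2.5981i) + 1·(-1.5000+2.5981i) = 1.0000+5.1962i
Z[5] = 1·(4.5000+0.8660i) + 1·(4.5000+0.8660i) = 9.0000+1.7320i

DFT(1x + 1y) = 1·X + 1·Y = [-5, 9.0000-1.7320i, 1.0000-5.1962i, -9, 1.0000+5.1962i, 9.0000+1.7320i]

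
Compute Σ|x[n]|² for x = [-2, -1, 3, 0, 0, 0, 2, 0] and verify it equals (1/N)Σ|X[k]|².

Time domain:
Σ|x[n]|² = |-2|² + |-1|² + |3|² + |0|² + |0|² + |0|² + |2|² + |0|² = 18.0000

Frequency domain:
(1/8)Σ|X[k]|² = (1/8)(|2|² + |-2.7071-0.2929i|² + |-7+1i|² + |-1.2929+1.7071i|² + |4|² + |-1.2929-1.7071i|² + |-7-1i|² + |-2.7071+0.2929i|²) = (1/8)·144.0000 = 18.0000

Both sides agree, confirming Parseval's theorem.

Σ|x[n]|² = (1/N)Σ|X[k]|² = 18.0000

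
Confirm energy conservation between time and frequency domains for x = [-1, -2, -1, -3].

Time domain:
Σ|x[n]|² = |-1|² + |-2|² + |-1|² + |-3|² = 15.0000

Frequency domain:
(1/4)Σ|X[k]|² = (1/4)(|-7|² + |-1i|² + |3|² + |1i|²) = (1/4)·60.0000 = 15.0000

Both sides agree, confirming Parseval's theorem.

Σ|x[n]|² = (1/N)Σ|X[k]|² = 15.0000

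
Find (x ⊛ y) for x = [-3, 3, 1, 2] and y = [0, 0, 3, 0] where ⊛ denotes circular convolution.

(x ⊛ y)[n] = Σ(m=0 to 3) x[m] · y[(n-m) mod 4]

Computing each output sample:
(x ⊛ y)[0] = 3
(x ⊛ y)[1] = 6
(x ⊛ y)[2] = -9
(x ⊛ y)[3] = 9

x ⊛ y = [3, 6, -9, 9]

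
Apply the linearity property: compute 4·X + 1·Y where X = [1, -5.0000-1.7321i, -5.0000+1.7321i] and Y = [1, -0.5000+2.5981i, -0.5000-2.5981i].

By linearity: DFT(4x + 1y) = 4·DFT(x) + 1·DFT(y)
= 4·[1, -5.0000-1.7321i, -5.0000+1.7321i] + 1·[1, -0.5000+2.5981i, -0.5000-2.5981i]

Computing element-wise:
Z[0] = 4·(1) + 1·(1) = 5
Z[1] = 4·(-5.0000-1.7321i) + 1·(-0.5000+2.5981i) = -20.5000-4.3303i
Z[2] = 4·(-5.0000+1.7321i) + 1·(-0.5000-2.5981i) = -20.5000+4.3303i

DFT(4x + 1y) = 4·X + 1·Y = [5, -20.5000-4.3303i, -20.5000+4.3303i]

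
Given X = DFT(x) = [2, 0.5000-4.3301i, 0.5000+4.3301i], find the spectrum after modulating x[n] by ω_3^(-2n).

Modulation property: DFT(ω_3^(-2n)·x[n]) = X[(k-2) mod 3], so circularly shift X by 2 positions.

X[k-2] = [0.5000-4.3301i, 0.5000+4.3301i, 2]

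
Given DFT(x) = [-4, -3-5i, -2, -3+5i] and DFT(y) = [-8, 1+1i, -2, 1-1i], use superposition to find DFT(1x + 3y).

By linearity: DFT(1x + 3y) = 1·DFT(x) + 3·DFT(y)
= 1·[-4, -3-5i, -2, -3+5i] + 3·[-8, 1+1i, -2, 1-1i]

Computing element-wise:
Z[0] = 1·(-4) + 3·(-8) = -28
Z[1] = 1·(-3-5i) + 3·(1+1i) = -2i
Z[2] = 1·(-2) + 3·(-2) = -8
Z[3] = 1·(-3+5i) + 3·(1-1i) = 2i

DFT(1x + 3y) = 1·X + 3·Y = [-28, -2i, -8, 2i]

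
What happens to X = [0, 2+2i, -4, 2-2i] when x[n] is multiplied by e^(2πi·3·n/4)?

Modulation property: DFT(ω_4^(-3n)·x[n]) = X[(k-3) mod 4], so circularly shift X by 3 positions.

X[k-3] = [2+2i, -4, 2-2i, 0]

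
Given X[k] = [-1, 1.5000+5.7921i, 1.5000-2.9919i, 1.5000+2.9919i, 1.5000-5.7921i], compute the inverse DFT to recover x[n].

x[n] = (1/5) Σ(k=0 to 4) X[k] · e^(2πikn/5)

Computing each x[n]:
x[0] = 1
x[1] = -2
x[2] = -3
x[3] = 2
x[4] = 1

x = [1, -2, -3, 2, 1]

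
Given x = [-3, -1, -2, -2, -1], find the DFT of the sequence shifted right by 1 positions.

Time shift by 1: X_shifted[k] = ω_5^(1k) · X[k]
Shifted x = [-1, -3, -1, -2, -2]

DFT(x[n-1]) = [-9, -0.1180+0.3633i, 2.1180+1.5388i, 2.1180-1.5388i, -0.1180-0.3633i]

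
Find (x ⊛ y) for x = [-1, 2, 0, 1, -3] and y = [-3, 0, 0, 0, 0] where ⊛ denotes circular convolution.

(x ⊛ y)[n] = Σ(m=0 to 4) x[m] · y[(n-m) mod 5]

Computing each output sample:
(x ⊛ y)[0] = 3
(x ⊛ y)[1] = -6
(x ⊛ y)[2] = 0
(x ⊛ y)[3] = -3
(x ⊛ y)[4] = 9

x ⊛ y = [3, -6, 0, -3, 9]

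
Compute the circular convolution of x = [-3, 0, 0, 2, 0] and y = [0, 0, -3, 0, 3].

(x ⊛ y)[n] = Σ(m=0 to 4) x[m] · y[(n-m) mod 5]

Computing each output sample:
(x ⊛ y)[0] = -6
(x ⊛ y)[1] = 0
(x ⊛ y)[2] = 15
(x ⊛ y)[3] = 0
(x ⊛ y)[4] = -9

x ⊛ y = [-6, 0, 15, 0, -9]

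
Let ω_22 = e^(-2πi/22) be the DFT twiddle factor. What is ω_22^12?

ω_22^12 = e^(-2πi·12/22)
= cos(-2π·12/22) + i·sin(-2π·12/22)
= cos(-24π/22) + i·sin(-24π/22)

ω_22^12 = cos(-24π/22) + i·sin(-24π/22) = -0.9595+0.2817i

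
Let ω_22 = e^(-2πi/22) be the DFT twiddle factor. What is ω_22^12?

ω_22^12 = e^(-2πi·12/22)
= cos(-2π·12/22) + i·sin(-2π·12/22)
= cos(-24π/22) + i·sin(-24π/22)

ω_22^12 = cos(-24π/22) + i·sin(-24π/22) = -0.9595+0.2817i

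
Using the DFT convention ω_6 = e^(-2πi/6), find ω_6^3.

ω_6^3 = e^(-2πi·3/6)
= cos(-2π·3/6) + i·sin(-2π·3/6)
= cos(-6π/6) + i·sin(-6π/6)

ω_6^3 = cos(-6π/6) + i·sin(-6π/6) = -1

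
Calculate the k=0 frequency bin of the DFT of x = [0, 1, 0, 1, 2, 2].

X[0] = Σ(n=0 to 5) x[n] · ω_6^0 = Σ x[n]
= (0) + (1) + (0) + (1) + (2) + (2)

X[0] = 6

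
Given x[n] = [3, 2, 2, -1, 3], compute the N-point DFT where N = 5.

X[k] = Σ(n=0 to 4) x[n] · ω_5^(nk)
where ω_5 = e^(-2πi/5)

Computing each X[k]:
X[0] = 9
X[1] = 3.7361-0.8123i
X[2] = -0.7361+3.4410i
X[3] = -0.7361-3.4410i
X[4] = 3.7361+0.8123i

X = [9, 3.7361-0.8123i, -0.7361+3.4410i, -0.7361-3.4410i, 3.7361+0.8123i]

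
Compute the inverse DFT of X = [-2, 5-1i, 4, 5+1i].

x[n] = (1/4) Σ(k=0 to 3) X[k] · e^(2πikn/4)

Computing each x[n]:
x[0] = 3
x[1] = -1
x[2] = -2
x[3] = -2

x = [3, -1, -2, -2]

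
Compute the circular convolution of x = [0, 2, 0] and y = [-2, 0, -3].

(x ⊛ y)[n] = Σ(m=0 to 2) x[m] · y[(n-m) mod 3]

Computing each output sample:
(x ⊛ y)[0] = -6
(x ⊛ y)[1] = -4
(x ⊛ y)[2] = 0

x ⊛ y = [-6, -4, 0]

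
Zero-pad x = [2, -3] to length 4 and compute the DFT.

Original 2-point DFT: [-1, 5]
Zero-padded 4-point DFT provides frequency interpolation.

DFT_4([x, 0, ...]) = [-1, 2+3i, 5, 2-3i]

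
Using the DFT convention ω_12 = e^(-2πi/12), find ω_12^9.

ω_12^9 = e^(-2πi·9/12)
= cos(-2π·9/12) + i·sin(-2π·9/12)
= cos(-18π/12) + i·sin(-18π/12)

ω_12^9 = cos(-18π/12) + i·sin(-18π/12) = 1i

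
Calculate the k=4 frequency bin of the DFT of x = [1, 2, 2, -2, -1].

X[4] = Σ(n=0 to 4) x[n] · ω_5^(4n) where ω_5 = e^(-2πi/5)
= (1)·ω_5^0 + (2)·ω_5^4 + (2)·ω_5^8 + (-2)·ω_5^12 + (-1)·ω_5^16

X[4] = 1.3090+5.2043i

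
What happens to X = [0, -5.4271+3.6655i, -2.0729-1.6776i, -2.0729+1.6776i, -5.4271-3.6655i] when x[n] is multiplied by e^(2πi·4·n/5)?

Modulation property: DFT(ω_5^(-4n)·x[n]) = X[(k-4) mod 5], so circularly shift X by 4 positions.

X[k-4] = [-5.4271+3.6655i, -2.0729-1.6776i, -2.0729+1.6776i, -5.4271-3.6655i, 0]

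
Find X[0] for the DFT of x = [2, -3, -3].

X[0] = Σ(n=0 to 2) x[n] · ω_3^0 = Σ x[n]
= (2) + (-3) + (-3)

X[0] = -4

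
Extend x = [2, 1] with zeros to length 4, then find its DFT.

Original 2-point DFT: [3, 1]
Zero-padded 4-point DFT provides frequency interpolation.

DFT_4([x, 0, ...]) = [3, 2-1i, 1, 2+1i]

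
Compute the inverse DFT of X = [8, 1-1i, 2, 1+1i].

x[n] = (1/4) Σ(k=0 to 3) X[k] · e^(2πikn/4)

Computing each x[n]:
x[0] = 3
x[1] = 2
x[2] = 2
x[3] = 1

x = [3, 2, 2, 1]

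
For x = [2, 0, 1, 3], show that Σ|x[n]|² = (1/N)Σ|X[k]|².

Time domain:
Σ|x[n]|² = |2|² + |0|² + |1|² + |3|² = 14.0000

Frequency domain:
(1/4)Σ|X[k]|² = (1/4)(|6|² + |1+3i|² + |0|² + |1-3i|²) = (1/4)·56.0000 = 14.0000

Both sides agree, confirming Parseval's theorem.

Σ|x[n]|² = (1/N)Σ|X[k]|² = 14.0000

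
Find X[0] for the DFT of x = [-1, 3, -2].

X[0] = Σ(n=0 to 2) x[n] · ω_3^0 = Σ x[n]
= (-1) + (3) + (-2)

X[0] = 0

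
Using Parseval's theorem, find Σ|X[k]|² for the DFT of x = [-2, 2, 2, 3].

Parseval: Σ|x[n]|² = (1/N)Σ|X[k]|², so Σ|X[k]|² = N·Σ|x[n]|² = 4·21.0000

Σ|X[k]|² = N·Σ|x[n]|² = 4·21.0000 = 84.0000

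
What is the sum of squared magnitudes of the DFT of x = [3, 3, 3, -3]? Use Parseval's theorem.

Parseval: Σ|x[n]|² = (1/N)Σ|X[k]|², so Σ|X[k]|² = N·Σ|x[n]|² = 4·36.0000

Σ|X[k]|² = N·Σ|x[n]|² = 4·36.0000 = 144.0000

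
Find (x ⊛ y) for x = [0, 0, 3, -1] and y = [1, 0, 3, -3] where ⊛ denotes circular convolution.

(x ⊛ y)[n] = Σ(m=0 to 3) x[m] · y[(n-m) mod 4]

Computing each output sample:
(x ⊛ y)[0] = 9
(x ⊛ y)[1] = -12
(x ⊛ y)[2] = 6
(x ⊛ y)[3] = -1

x ⊛ y = [9, -12, 6, -1]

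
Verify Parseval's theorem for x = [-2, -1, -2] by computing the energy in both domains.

Time domain:
Σ|x[n]|² = |-2|² + |-1|² + |-2|² = 9.0000

Frequency domain:
(1/3)Σ|X[k]|² = (1/3)(|-5|² + |-0.5000-0.8660i|² + |-0.5000+0.8660i|²) = (1/3)·27.0000 = 9.0000

Both sides agree, confirming Parseval's theorem.

Σ|x[n]|² = (1/N)Σ|X[k]|² = 9.0000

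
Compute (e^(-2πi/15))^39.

Since ω_15^15 = 1, powers reduce modulo 15.
39 mod 15 = 9
So ω_15^39 = ω_15^9 = e^(-2πi·9/15)

ω_15^39 = ω_15^9 = -0.8090+0.5878i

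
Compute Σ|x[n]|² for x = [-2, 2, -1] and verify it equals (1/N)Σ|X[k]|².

Time domain:
Σ|x[n]|² = |-2|² + |2|² + |-1|² = 9.0000

Frequency domain:
(1/3)Σ|X[k]|² = (1/3)(|-1|² + |-2.5000-2.5981i|² + |-2.5000+2.5981i|²) = (1/3)·27.0000 = 9.0000

Both sides agree, confirming Parseval's theorem.

Σ|x[n]|² = (1/N)Σ|X[k]|² = 9.0000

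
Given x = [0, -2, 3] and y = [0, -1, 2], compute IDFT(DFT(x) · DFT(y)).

(x ⊛ y)[n] = Σ(m=0 to 2) x[m] · y[(n-m) mod 3]

Computing each output sample:
(x ⊛ y)[0] = -7
(x ⊛ y)[1] = 6
(x ⊛ y)[2] = 2

x ⊛ y = [-7, 6, 2]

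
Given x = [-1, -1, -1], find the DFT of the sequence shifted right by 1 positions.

Time shift by 1: X_shifted[k] = ω_3^(1k) · X[k]
Shifted x = [-1, -1, -1]

DFT(x[n-1]) = [-3, 0, 0]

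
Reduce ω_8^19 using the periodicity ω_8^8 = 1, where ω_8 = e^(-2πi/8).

Since ω_8^8 = 1, powers reduce modulo 8.
19 mod 8 = 3
So ω_8^19 = ω_8^3 = e^(-2πi·3/8)

ω_8^19 = ω_8^3 = -0.7071-0.7071i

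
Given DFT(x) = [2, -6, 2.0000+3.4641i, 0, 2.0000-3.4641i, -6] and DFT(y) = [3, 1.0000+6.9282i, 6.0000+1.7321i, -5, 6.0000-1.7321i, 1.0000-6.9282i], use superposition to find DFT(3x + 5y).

By linearity: DFT(3x + 5y) = 3·DFT(x) + 5·DFT(y)
= 3·[2, -6, 2.0000+3.4641i, 0, 2.0000-3.4641i, -6] + 5·[3, 1.0000+6.9282i, 6.0000+1.7321i, -5, 6.0000-1.7321i, 1.0000-6.9282i]

Computing element-wise:
Z[0] = 3·(2) + 5·(3) = 21
Z[1] = 3·(-6) + 5·(1.0000+6.9282i) = -13.0000+34.6410i
Z[2] = 3·(2.0000+3.4641i) + 5·(6.0000+1.7321i) = 36.0000+19.0528i
Z[3] = 3·(0) + 5·(-5) = -25
Z[4] = 3·(2.0000-3.4641i) + 5·(6.0000-1.7321i) = 36.0000-19.0528i
Z[5] = 3·(-6) + 5·(1.0000-6.9282i) = -13.0000-34.6410i

DFT(3x + 5y) = 3·X + 5·Y = [21, -13.0000+34.6410i, 36.0000+19.0528i, -25, 36.0000-19.0528i, -13.0000-34.6410i]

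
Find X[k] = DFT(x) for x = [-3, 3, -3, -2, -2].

X[k] = Σ(n=0 to 4) x[n] · ω_5^(nk)
where ω_5 = e^(-2πi/5)

Computing each X[k]:
X[0] = -7
X[1] = 1.3541-4.1675i
X[2] = -5.3541-3.8900i
X[3] = -5.3541+3.8900i
X[4] = 1.3541+4.1675i

X = [-7, 1.3541-4.1675i, -5.3541-3.8900i, -5.3541+3.8900i, 1.3541+4.1675i]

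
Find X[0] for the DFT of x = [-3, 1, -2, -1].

X[0] = Σ(n=0 to 3) x[n] · ω_4^0 = Σ x[n]
= (-3) + (1) + (-2) + (-1)

X[0] = -5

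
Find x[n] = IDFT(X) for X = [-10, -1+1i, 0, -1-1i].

x[n] = (1/4) Σ(k=0 to 3) X[k] · e^(2πikn/4)

Computing each x[n]:
x[0] = -3
x[1] = -3
x[2] = -2
x[3] = -2

x = [-3, -3, -2, -2]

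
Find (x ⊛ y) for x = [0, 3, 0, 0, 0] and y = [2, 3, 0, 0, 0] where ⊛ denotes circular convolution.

(x ⊛ y)[n] = Σ(m=0 to 4) x[m] · y[(n-m) mod 5]

Computing each output sample:
(x ⊛ y)[0] = 0
(x ⊛ y)[1] = 6
(x ⊛ y)[2] = 9
(x ⊛ y)[3] = 0
(x ⊛ y)[4] = 0

x ⊛ y = [0, 6, 9, 0, 0]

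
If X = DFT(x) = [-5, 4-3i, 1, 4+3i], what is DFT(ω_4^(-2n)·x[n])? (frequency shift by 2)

Modulation property: DFT(ω_4^(-2n)·x[n]) = X[(k-2) mod 4], so circularly shift X by 2 positions.

X[k-2] = [1, 4+3i, -5, 4-3i]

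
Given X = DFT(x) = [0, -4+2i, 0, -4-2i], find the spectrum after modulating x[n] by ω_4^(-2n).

Modulation property: DFT(ω_4^(-2n)·x[n]) = X[(k-2) mod 4], so circularly shift X by 2 positions.

X[k-2] = [0, -4-2i, 0, -4+2i]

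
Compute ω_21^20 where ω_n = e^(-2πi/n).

ω_21^20 = e^(-2πi·20/21)
= cos(-2π·20/21) + i·sin(-2π·20/21)
= cos(-40π/21) + i·sin(-40π/21)

ω_21^20 = cos(-40π/21) + i·sin(-40π/21) = 0.9556+0.2948i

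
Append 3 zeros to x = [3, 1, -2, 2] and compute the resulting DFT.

Original 4-point DFT: [4, 5+1i, -2, 5-1i]
Zero-padded 7-point DFT provides frequency interpolation.

DFT_7([x, 0, ...]) = [4, 2.2666+0.3003i, 5.8264-0.2790i, 0.4070-3.9474i, 0.4070+3.9474i, 5.8264+0.2790i, 2.2666-0.3003i]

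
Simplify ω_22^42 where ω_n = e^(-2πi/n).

Since ω_22^22 = 1, powers reduce modulo 22.
42 mod 22 = 20
So ω_22^42 = ω_22^20 = e^(-2πi·20/22)

ω_22^42 = ω_22^20 = 0.8413+0.5406i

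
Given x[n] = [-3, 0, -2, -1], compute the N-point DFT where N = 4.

X[k] = Σ(n=0 to 3) x[n] · ω_4^(nk)
where ω_4 = e^(-2πi/4)

Computing each X[k]:
X[0] = -6
X[1] = -1-1i
X[2] = -4
X[3] = -1+1i

X = [-6, -1-1i, -4, -1+1i]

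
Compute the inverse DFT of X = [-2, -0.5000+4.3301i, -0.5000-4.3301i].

x[n] = (1/3) Σ(k=0 to 2) X[k] · e^(2πikn/3)

Computing each x[n]:
x[0] = -1
x[1] = -3
x[2] = 2

x = [-1, -3, 2]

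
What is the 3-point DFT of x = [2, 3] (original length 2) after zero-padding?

Original 2-point DFT: [5, -1]
Zero-padded 3-point DFT provides frequency interpolation.

DFT_3([x, 0, ...]) = [5, 0.5000-2.5981i, 0.5000+2.5981i]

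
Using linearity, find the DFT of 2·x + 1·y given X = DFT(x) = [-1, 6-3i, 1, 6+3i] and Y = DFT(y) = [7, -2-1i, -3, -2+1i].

By linearity: DFT(2x + 1y) = 2·DFT(x) + 1·DFT(y)
= 2·[-1, 6-3i, 1, 6+3i] + 1·[7, -2-1i, -3, -2+1i]

Computing element-wise:
Z[0] = 2·(-1) + 1·(7) = 5
Z[1] = 2·(6-3i) + 1·(-2-1i) = 10-7i
Z[2] = 2·(1) + 1·(-3) = -1
Z[3] = 2·(6+3i) + 1·(-2+1i) = 10+7i

DFT(2x + 1y) = 2·X + 1·Y = [5, 10-7i, -1, 10+7i]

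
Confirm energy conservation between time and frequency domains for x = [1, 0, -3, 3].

Time domain:
Σ|x[n]|² = |1|² + |0|² + |-3|² + |3|² = 19.0000

Frequency domain:
(1/4)Σ|X[k]|² = (1/4)(|1|² + |4+3i|² + |-5|² + |4-3i|²) = (1/4)·76.0000 = 19.0000

Both sides agree, confirming Parseval's theorem.

Σ|x[n]|² = (1/N)Σ|X[k]|² = 19.0000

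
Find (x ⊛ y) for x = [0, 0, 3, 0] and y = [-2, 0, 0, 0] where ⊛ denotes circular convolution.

(x ⊛ y)[n] = Σ(m=0 to 3) x[m] · y[(n-m) mod 4]

Computing each output sample:
(x ⊛ y)[0] = 0
(x ⊛ y)[1] = 0
(x ⊛ y)[2] = -6
(x ⊛ y)[3] = 0

x ⊛ y = [0, 0, -6, 0]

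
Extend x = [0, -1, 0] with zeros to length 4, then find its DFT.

Original 3-point DFT: [-1, 0.5000+0.8660i, 0.5000-0.8660i]
Zero-padded 4-point DFT provides frequency interpolation.

DFT_4([x, 0, ...]) = [-1, 1i, 1, -1i]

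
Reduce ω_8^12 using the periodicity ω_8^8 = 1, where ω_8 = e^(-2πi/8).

Since ω_8^8 = 1, powers reduce modulo 8.
12 mod 8 = 4
So ω_8^12 = ω_8^4 = e^(-2πi·4/8)

ω_8^12 = ω_8^4 = -1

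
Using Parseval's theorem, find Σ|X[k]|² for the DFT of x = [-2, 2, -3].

Parseval: Σ|x[n]|² = (1/N)Σ|X[k]|², so Σ|X[k]|² = N·Σ|x[n]|² = 3·17.0000

Σ|X[k]|² = N·Σ|x[n]|² = 3·17.0000 = 51.0000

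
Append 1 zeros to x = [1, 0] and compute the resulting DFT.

Original 2-point DFT: [1, 1]
Zero-padded 3-point DFT provides frequency interpolation.

DFT_3([x, 0, ...]) = [1, 1, 1]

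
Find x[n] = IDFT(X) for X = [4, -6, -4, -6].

x[n] = (1/4) Σ(k=0 to 3) X[k] · e^(2πikn/4)

Computing each x[n]:
x[0] = -3
x[1] = 2
x[2] = 3
x[3] = 2

x = [-3, 2, 3, 2]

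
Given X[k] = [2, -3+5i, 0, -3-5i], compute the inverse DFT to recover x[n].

x[n] = (1/4) Σ(k=0 to 3) X[k] · e^(2πikn/4)

Computing each x[n]:
x[0] = -1
x[1] = -2
x[2] = 2
x[3] = 3

x = [-1, -2, 2, 3]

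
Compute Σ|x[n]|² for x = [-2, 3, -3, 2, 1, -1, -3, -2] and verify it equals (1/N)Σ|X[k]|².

Time domain:
Σ|x[n]|² = |-2|² + |3|² + |-3|² + |2|² + |1|² + |-1|² + |-3|² + |-2|² = 41.0000

Frequency domain:
(1/8)Σ|X[k]|² = (1/8)(|-5|² + |-3.0000-5.6569i|² + |5-2i|² + |-3.0000-5.6569i|² + |-9|² + |-3.0000+5.6569i|² + |5+2i|² + |-3.0000+5.6569i|²) = (1/8)·328.0000 = 41.0000

Both sides agree, confirming Parseval's theorem.

Σ|x[n]|² = (1/N)Σ|X[k]|² = 41.0000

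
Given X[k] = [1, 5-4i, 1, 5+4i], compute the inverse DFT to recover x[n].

x[n] = (1/4) Σ(k=0 to 3) X[k] · e^(2πikn/4)

Computing each x[n]:
x[0] = 3
x[1] = 2
x[2] = -2
x[3] = -2

x = [3, 2, -2, -2]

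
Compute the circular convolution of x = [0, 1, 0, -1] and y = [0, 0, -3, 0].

(x ⊛ y)[n] = Σ(m=0 to 3) x[m] · y[(n-m) mod 4]

Computing each output sample:
(x ⊛ y)[0] = 0
(x ⊛ y)[1] = 3
(x ⊛ y)[2] = 0
(x ⊛ y)[3] = -3

x ⊛ y = [0, 3, 0, -3]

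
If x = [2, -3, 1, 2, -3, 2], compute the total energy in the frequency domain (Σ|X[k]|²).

Parseval: Σ|x[n]|² = (1/N)Σ|X[k]|², so Σ|X[k]|² = N·Σ|x[n]|² = 6·31.0000

Σ|X[k]|² = N·Σ|x[n]|² = 6·31.0000 = 186.0000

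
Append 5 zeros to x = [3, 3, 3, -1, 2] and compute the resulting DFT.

Original 5-point DFT: [10, 2.9271-3.3022i, -0.4271+3.2164i, -0.4271-3.2164i, 2.9271+3.3022i]
Zero-padded 10-point DFT provides frequency interpolation.

DFT_10([x, 0, ...]) = [10, 5.0451-4.8410i, 2.9271-3.3022i, -0.5451-3.5797i, -0.4271+3.2164i, 6, -0.4271-3.2164i, -0.5451+3.5797i, 2.9271+3.3022i, 5.0451+4.8410i]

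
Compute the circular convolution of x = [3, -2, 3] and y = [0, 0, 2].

(x ⊛ y)[n] = Σ(m=0 to 2) x[m] · y[(n-m) mod 3]

Computing each output sample:
(x ⊛ y)[0] = -4
(x ⊛ y)[1] = 6
(x ⊛ y)[2] = 6

x ⊛ y = [-4, 6, 6]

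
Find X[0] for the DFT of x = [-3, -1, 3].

X[0] = Σ(n=0 to 2) x[n] · ω_3^0 = Σ x[n]
= (-3) + (-1) + (3)

X[0] = -1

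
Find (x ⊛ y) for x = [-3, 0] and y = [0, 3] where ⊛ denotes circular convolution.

(x ⊛ y)[n] = Σ(m=0 to 1) x[m] · y[(n-m) mod 2]

Computing each output sample:
(x ⊛ y)[0] = 0
(x ⊛ y)[1] = -9

x ⊛ y = [0, -9]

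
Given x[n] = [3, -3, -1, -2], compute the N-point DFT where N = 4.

X[k] = Σ(n=0 to 3) x[n] · ω_4^(nk)
where ω_4 = e^(-2πi/4)

Computing each X[k]:
X[0] = -3
X[1] = 4+1i
X[2] = 7
X[3] = 4-1i

X = [-3, 4+1i, 7, 4-1i]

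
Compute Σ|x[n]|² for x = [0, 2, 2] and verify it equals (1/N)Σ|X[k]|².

Time domain:
Σ|x[n]|² = |0|² + |2|² + |2|² = 8.0000

Frequency domain:
(1/3)Σ|X[k]|² = (1/3)(|4|² + |-2|² + |-2|²) = (1/3)·24.0000 = 8.0000

Both sides agree, confirming Parseval's theorem.

Σ|x[n]|² = (1/N)Σ|X[k]|² = 8.0000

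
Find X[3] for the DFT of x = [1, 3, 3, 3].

X[3] = Σ(n=0 to 3) x[n] · ω_4^(3n) where ω_4 = e^(-2πi/4)
= (1)·ω_4^0 + (3)·ω_4^3 + (3)·ω_4^6 + (3)·ω_4^9

X[3] = -2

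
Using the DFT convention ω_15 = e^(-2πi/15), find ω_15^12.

ω_15^12 = e^(-2πi·12/15)
= cos(-2π·12/15) + i·sin(-2π·12/15)
= cos(-24π/15) + i·sin(-24π/15)

ω_15^12 = cos(-24π/15) + i·sin(-24π/15) = 0.3090+0.9511i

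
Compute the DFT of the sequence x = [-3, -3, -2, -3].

X[k] = Σ(n=0 to 3) x[n] · ω_4^(nk)
where ω_4 = e^(-2πi/4)

Computing each X[k]:
X[0] = -11
X[1] = -1
X[2] = 1
X[3] = -1

X = [-11, -1, 1, -1]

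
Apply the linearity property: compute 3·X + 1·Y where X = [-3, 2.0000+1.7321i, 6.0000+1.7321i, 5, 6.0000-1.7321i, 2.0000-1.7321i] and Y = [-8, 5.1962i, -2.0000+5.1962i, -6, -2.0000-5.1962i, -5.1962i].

By linearity: DFT(3x + 1y) = 3·DFT(x) + 1·DFT(y)
= 3·[-3, 2.0000+1.7321i, 6.0000+1.7321i, 5, 6.0000-1.7321i, 2.0000-1.7321i] + 1·[-8, 5.1962i, -2.0000+5.1962i, -6, -2.0000-5.1962i, -5.1962i]

Computing element-wise:
Z[0] = 3·(-3) + 1·(-8) = -17
Z[1] = 3·(2.0000+1.7321i) + 1·(5.1962i) = 6.0000+10.3925i
Z[2] = 3·(6.0000+1.7321i) + 1·(-2.0000+5.1962i) = 16.0000+10.3925i
Z[3] = 3·(5) + 1·(-6) = 9
Z[4] = 3·(6.0000-1.7321i) + 1·(-2.0000-5.1962i) = 16.0000-10.3925i
Z[5] = 3·(2.0000-1.7321i) + 1·(-5.1962i) = 6.0000-10.3925i

DFT(3x + 1y) = 3·X + 1·Y = [-17, 6.0000+10.3925i, 16.0000+10.3925i, 9, 16.0000-10.3925i, 6.0000-10.3925i]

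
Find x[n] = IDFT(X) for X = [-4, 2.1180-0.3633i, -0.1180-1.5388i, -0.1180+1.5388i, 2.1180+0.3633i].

x[n] = (1/5) Σ(k=0 to 4) X[k] · e^(2πikn/5)

Computing each x[n]:
x[0] = 0
x[1] = 0
x[2] = -2
x[3] = -1
x[4] = -1

x = [0, 0, -2, -1, -1]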